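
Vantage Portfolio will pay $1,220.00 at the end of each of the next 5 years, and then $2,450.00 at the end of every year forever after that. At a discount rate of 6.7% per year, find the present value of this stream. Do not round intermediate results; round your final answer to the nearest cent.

PV of 5-year annuity: $1,220.00 × [1 − (1+0.067)^−5] / 0.067 = 5042.67995
Perpetuity value at year 5: $2,450.00 / 0.067 = 36567.16418
PV of perpetuity: 36567.16418 / (1+0.067)^5 = 26440.47084
Total PV = 5042.67995 + 26440.47084 = 31483.15079

$31483.15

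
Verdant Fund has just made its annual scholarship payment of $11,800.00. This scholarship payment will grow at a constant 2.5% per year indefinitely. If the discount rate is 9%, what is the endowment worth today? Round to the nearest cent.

$186076.92

D₁ = D₀ × (1 + g) = $11,800.00 × 1.025 = $12,095.0000
Growing perpetuity: P = D₁ / (r − g) = $12,095.0000 / (0.09 − 0.025) = $186,076.92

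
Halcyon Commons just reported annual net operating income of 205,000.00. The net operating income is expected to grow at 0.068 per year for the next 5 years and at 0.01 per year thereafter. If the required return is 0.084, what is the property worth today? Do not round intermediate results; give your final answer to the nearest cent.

3577982.86

D_1 = 218940.00000
D_2 = 233827.92000
D_3 = 249728.21856
D_4 = 266709.73742
D_5 = 284845.99957
Terminal value at year 5: TV = D_5×(1+g_2)/(r−g_2) = 287694.45956/0.074 = 3887762.96706
P_0 = D_1/(1+r)^1 + D_2/(1+r)^2 + D_3/(1+r)^3 + D_4/(1+r)^4 + D_5/(1+r)^5 + TV/(1+r)^5
    = 201974.16974 + 198993.00118 + 196055.83512 + 193162.02205 + 190310.92209 + 2597486.90967 = 3577982.85986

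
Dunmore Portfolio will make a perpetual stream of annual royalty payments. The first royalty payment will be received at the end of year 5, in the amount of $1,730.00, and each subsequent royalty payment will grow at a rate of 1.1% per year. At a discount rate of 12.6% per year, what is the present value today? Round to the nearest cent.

$9358.25

Value at end of year 4: C₁ / (r − g) = $1,730.00 / (0.126 − 0.011) = $15,043.4783
Discount to today: PV = $15,043.4783 / (1 + 0.126)^4 = $15,043.4783 / 1.607510 = $9,358.25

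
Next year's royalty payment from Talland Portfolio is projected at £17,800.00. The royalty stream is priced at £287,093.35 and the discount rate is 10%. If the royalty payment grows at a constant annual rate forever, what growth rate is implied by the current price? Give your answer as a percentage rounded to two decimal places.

3.80%

P = D₁/(r−g) ⇒ g = r − D₁/P = 0.1 − £17,800.00/£287,093.35 = 0.037999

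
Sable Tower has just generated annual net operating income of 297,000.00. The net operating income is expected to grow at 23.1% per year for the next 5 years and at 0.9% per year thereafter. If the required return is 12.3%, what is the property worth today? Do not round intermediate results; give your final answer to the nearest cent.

D_1 = 365607.00000
D_2 = 450062.21700
D_3 = 554026.58913
D_4 = 682006.73122
D_5 = 839550.28613
Terminal value at year 5: TV = D_5×(1+g_2)/(r−g_2) = 847106.23870/0.114 = 7430756.47984
P_0 = D_1/(1+r)^1 + D_2/(1+r)^2 + D_3/(1+r)^3 + D_4/(1+r)^4 + D_5/(1+r)^5 + TV/(1+r)^5
    = 325562.77827 + 356872.46665 + 391193.23816 + 428814.67157 + 470054.19475 + 4160391.95177 = 6132889.30117

6132889.30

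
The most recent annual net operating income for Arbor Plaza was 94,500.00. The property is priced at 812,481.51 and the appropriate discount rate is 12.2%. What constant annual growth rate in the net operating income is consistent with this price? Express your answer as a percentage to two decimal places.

P = D₀(1+g)/(r−g) ⇒ P(r−g) = D₀(1+g) ⇒ g(P+D₀) = P·r − D₀
g = (P·r − D₀)/(P + D₀) = (812,481.51×0.122 − 94,500.00) / (812,481.51 + 94,500.00) = 0.005097

0.51%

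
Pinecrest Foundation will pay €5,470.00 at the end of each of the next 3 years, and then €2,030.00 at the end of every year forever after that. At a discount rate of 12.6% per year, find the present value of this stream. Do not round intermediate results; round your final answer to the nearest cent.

€24288.96

PV of 3-year annuity: €5,470.00 × [1 − (1+0.126)^−3] / 0.126 = 13003.73545
Perpetuity value at year 3: €2,030.00 / 0.126 = 16111.11111
PV of perpetuity: 16111.11111 / (1+0.126)^3 = 11285.22757
Total PV = 13003.73545 + 11285.22757 = 24288.96302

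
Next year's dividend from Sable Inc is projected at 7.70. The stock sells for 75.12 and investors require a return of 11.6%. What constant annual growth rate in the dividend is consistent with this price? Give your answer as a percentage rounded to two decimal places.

P = D₁/(r−g) ⇒ g = r − D₁/P = 0.116 − 7.70/75.12 = 0.013497

1.35%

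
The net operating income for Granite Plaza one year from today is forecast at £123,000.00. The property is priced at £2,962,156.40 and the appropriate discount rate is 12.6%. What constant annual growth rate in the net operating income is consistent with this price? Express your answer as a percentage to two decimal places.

P = D₁/(r−g) ⇒ g = r − D₁/P = 0.126 − £123,000.00/£2,962,156.40 = 0.084476

8.45%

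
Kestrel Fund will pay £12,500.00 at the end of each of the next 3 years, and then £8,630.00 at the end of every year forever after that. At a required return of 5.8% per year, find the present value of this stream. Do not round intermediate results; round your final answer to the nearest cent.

PV of 3-year annuity: £12,500.00 × [1 − (1+0.058)^−3] / 0.058 = 33536.67333
Perpetuity value at year 3: £8,630.00 / 0.058 = 148793.10345
PV of perpetuity: 148793.10345 / (1+0.058)^3 = 125639.38418
Total PV = 33536.67333 + 125639.38418 = 159176.05751

£159176.06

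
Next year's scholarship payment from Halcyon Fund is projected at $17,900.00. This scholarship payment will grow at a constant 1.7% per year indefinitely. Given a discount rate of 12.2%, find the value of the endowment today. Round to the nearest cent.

Growing perpetuity: P = D₁ / (r − g) = $17,900.0000 / (0.122 − 0.017) = $170,476.19

$170476.19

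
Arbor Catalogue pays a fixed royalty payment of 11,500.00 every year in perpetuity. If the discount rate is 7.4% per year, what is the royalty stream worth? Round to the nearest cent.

155405.41

Level perpetuity: PV = C / r = 11,500.00 / 0.074 = 155,405.41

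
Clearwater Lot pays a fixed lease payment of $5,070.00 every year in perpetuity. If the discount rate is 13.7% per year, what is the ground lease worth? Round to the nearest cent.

$37007.30

Level perpetuity: PV = C / r = $5,070.00 / 0.137 = $37,007.30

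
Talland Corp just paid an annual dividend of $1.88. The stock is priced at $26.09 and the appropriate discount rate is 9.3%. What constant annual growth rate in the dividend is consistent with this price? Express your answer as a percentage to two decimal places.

P = D₀(1+g)/(r−g) ⇒ P(r−g) = D₀(1+g) ⇒ g(P+D₀) = P·r − D₀
g = (P·r − D₀)/(P + D₀) = ($26.09×0.093 − $1.88) / ($26.09 + $1.88) = 0.019534

1.95%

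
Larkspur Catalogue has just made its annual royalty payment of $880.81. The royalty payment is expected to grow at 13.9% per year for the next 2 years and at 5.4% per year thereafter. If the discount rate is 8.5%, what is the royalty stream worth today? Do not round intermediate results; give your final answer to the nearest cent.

$34897.99

D_1 = 1003.24259
D_2 = 1142.69331
Terminal value at year 2: TV = D_2×(1+g_2)/(r−g_2) = 1204.39875/0.031 = 38851.57254
P_0 = D_1/(1+r)^1 + D_2/(1+r)^2 + TV/(1+r)^2
    = 924.64755 + 970.66687 + 33002.67369 = 34897.98812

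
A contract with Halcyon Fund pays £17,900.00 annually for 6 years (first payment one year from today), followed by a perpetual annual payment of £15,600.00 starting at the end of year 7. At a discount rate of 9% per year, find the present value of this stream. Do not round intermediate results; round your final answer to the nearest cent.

£183650.95

PV of 6-year annuity: £17,900.00 × [1 − (1+0.09)^−6] / 0.09 = 80297.94277
Perpetuity value at year 6: £15,600.00 / 0.09 = 173333.33333
PV of perpetuity: 173333.33333 / (1+0.09)^6 = 103353.00333
Total PV = 80297.94277 + 103353.00333 = 183650.94609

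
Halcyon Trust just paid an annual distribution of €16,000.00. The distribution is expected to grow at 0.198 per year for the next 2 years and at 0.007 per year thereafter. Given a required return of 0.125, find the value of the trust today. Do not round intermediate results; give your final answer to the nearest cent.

€190019.50

D_1 = 19168.00000
D_2 = 22963.26400
Terminal value at year 2: TV = D_2×(1+g_2)/(r−g_2) = 23124.00685/0.118 = 195966.15973
P_0 = D_1/(1+r)^1 + D_2/(1+r)^2 + TV/(1+r)^2
    = 17038.22222 + 18143.81353 + 154837.45954 = 190019.49529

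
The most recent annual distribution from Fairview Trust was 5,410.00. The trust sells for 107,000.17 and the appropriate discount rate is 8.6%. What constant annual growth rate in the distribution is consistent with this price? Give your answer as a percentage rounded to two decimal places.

3.37%

P = D₀(1+g)/(r−g) ⇒ P(r−g) = D₀(1+g) ⇒ g(P+D₀) = P·r − D₀
g = (P·r − D₀)/(P + D₀) = (107,000.17×0.086 − 5,410.00) / (107,000.17 + 5,410.00) = 0.033734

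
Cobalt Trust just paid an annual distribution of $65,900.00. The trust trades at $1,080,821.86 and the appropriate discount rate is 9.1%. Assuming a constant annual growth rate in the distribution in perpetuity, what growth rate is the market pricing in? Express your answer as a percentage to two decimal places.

2.83%

P = D₀(1+g)/(r−g) ⇒ P(r−g) = D₀(1+g) ⇒ g(P+D₀) = P·r − D₀
g = (P·r − D₀)/(P + D₀) = ($1,080,821.86×0.091 − $65,900.00) / ($1,080,821.86 + $65,900.00) = 0.028302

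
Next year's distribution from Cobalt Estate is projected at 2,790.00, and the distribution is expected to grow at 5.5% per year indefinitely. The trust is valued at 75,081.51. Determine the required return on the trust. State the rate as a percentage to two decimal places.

P = D₁/(r − g) ⇒ r = D₁/P + g = 2,790.0000/75,081.51 + 0.055 = 0.037160 + 0.055 = 0.092160

9.22%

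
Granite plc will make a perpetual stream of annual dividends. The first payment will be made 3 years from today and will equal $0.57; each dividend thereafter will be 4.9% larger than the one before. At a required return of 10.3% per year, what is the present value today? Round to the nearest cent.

$8.68

Value at end of year 2: C₁ / (r − g) = $0.57 / (0.103 − 0.049) = $10.5556
Discount to today: PV = $10.5556 / (1 + 0.103)^2 = $10.5556 / 1.216609 = $8.68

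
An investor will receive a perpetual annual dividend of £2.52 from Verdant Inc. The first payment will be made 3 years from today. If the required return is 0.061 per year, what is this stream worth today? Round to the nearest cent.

Value at end of year 2: C / r = £2.52 / 0.061 = £41.3115
Discount to today: PV = £41.3115 / (1 + 0.061)^2 = £41.3115 / 1.125721 = £36.70

£36.70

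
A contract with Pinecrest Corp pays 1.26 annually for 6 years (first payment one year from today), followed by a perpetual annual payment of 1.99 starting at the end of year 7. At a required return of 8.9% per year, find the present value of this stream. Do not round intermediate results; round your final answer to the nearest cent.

19.08

PV of 6-year annuity: 1.26 × [1 − (1+0.089)^−6] / 0.089 = 5.66915
Perpetuity value at year 6: 1.99 / 0.089 = 22.35955
PV of perpetuity: 22.35955 / (1+0.089)^6 = 13.40589
Total PV = 5.66915 + 13.40589 = 19.07504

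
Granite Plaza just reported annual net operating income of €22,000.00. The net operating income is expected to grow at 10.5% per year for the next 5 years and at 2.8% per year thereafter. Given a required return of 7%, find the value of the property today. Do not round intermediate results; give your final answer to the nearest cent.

D_1 = 24310.00000
D_2 = 26862.55000
D_3 = 29683.11775
D_4 = 32799.84511
D_5 = 36243.82885
Terminal value at year 5: TV = D_5×(1+g_2)/(r−g_2) = 37258.65606/0.042 = 887110.85854
P_0 = D_1/(1+r)^1 + D_2/(1+r)^2 + D_3/(1+r)^3 + D_4/(1+r)^4 + D_5/(1+r)^5 + TV/(1+r)^5
    = 22719.62617 + 23462.79151 + 24230.26600 + 25022.84479 + 25841.34906 + 632497.78181 = 753774.65934

€753774.66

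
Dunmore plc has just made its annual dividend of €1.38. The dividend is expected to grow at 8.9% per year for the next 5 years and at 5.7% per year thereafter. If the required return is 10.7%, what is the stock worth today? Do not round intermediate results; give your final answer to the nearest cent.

D_1 = 1.50282
D_2 = 1.63657
D_3 = 1.78223
D_4 = 1.94084
D_5 = 2.11358
Terminal value at year 5: TV = D_5×(1+g_2)/(r−g_2) = 2.23405/0.05 = 44.68106
P_0 = D_1/(1+r)^1 + D_2/(1+r)^2 + D_3/(1+r)^3 + D_4/(1+r)^4 + D_5/(1+r)^5 + TV/(1+r)^5
    = 1.35756 + 1.33549 + 1.31377 + 1.29241 + 1.27139 + 26.87728 = 33.44791

€33.45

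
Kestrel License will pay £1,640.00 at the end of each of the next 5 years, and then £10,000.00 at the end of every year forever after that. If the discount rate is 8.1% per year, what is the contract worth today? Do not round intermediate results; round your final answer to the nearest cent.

£90165.52

PV of 5-year annuity: £1,640.00 × [1 − (1+0.081)^−5] / 0.081 = 6530.82253
Perpetuity value at year 5: £10,000.00 / 0.081 = 123456.79012
PV of perpetuity: 123456.79012 / (1+0.081)^5 = 83634.70153
Total PV = 6530.82253 + 83634.70153 = 90165.52406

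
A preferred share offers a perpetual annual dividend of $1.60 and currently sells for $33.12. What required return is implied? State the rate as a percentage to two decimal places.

4.83%

P = C/r ⇒ r = C/P = $1.60/$33.12 = 0.048309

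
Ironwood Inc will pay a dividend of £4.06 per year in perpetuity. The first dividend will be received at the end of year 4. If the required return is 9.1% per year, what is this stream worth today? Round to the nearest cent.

Value at end of year 3: C / r = £4.06 / 0.091 = £44.6154
Discount to today: PV = £44.6154 / (1 + 0.091)^3 = £44.6154 / 1.298597 = £34.36

£34.36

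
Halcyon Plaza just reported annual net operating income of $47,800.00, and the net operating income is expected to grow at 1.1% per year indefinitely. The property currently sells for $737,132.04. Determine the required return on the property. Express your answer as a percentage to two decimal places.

7.66%

D₁ = $47,800.00 × 1.011 = $48,325.8000
P = D₁/(r − g) ⇒ r = D₁/P + g = $48,325.8000/$737,132.04 + 0.011 = 0.065559 + 0.011 = 0.076559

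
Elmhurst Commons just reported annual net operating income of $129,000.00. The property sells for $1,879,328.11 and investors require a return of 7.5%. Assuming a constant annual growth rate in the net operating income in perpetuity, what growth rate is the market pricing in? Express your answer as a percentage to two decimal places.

P = D₀(1+g)/(r−g) ⇒ P(r−g) = D₀(1+g) ⇒ g(P+D₀) = P·r − D₀
g = (P·r − D₀)/(P + D₀) = ($1,879,328.11×0.075 − $129,000.00) / ($1,879,328.11 + $129,000.00) = 0.005950

0.60%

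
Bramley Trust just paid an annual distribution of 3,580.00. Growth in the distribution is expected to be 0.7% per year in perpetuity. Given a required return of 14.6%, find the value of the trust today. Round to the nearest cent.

D₁ = D₀ × (1 + g) = 3,580.00 × 1.007 = 3,605.0600
Growing perpetuity: P = D₁ / (r − g) = 3,605.0600 / (0.146 − 0.007) = 25,935.68

25935.68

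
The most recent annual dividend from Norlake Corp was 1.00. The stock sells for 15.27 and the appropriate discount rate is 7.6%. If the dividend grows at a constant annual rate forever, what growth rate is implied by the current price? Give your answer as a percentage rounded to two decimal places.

P = D₀(1+g)/(r−g) ⇒ P(r−g) = D₀(1+g) ⇒ g(P+D₀) = P·r − D₀
g = (P·r − D₀)/(P + D₀) = (15.27×0.076 − 1.00) / (15.27 + 1.00) = 0.009866

0.99%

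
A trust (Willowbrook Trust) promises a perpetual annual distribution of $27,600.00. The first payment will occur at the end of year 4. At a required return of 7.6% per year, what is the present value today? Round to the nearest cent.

$291513.50

Value at end of year 3: C / r = $27,600.00 / 0.076 = $363,157.8947
Discount to today: PV = $363,157.8947 / (1 + 0.076)^3 = $363,157.8947 / 1.245767 = $291,513.50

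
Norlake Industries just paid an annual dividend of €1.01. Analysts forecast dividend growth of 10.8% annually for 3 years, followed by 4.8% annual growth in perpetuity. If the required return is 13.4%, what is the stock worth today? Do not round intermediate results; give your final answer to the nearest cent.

D_1 = 1.11908
D_2 = 1.23994
D_3 = 1.37385
Terminal value at year 3: TV = D_3×(1+g_2)/(r−g_2) = 1.43980/0.086 = 16.74185
P_0 = D_1/(1+r)^1 + D_2/(1+r)^2 + D_3/(1+r)^3 + TV/(1+r)^3
    = 0.98684 + 0.96422 + 0.94211 + 11.48059 = 14.37376

€14.37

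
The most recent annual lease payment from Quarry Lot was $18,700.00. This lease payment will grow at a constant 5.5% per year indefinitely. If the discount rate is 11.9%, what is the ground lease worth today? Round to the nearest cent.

$308257.81

D₁ = D₀ × (1 + g) = $18,700.00 × 1.055 = $19,728.5000
Growing perpetuity: P = D₁ / (r − g) = $19,728.5000 / (0.119 − 0.055) = $308,257.81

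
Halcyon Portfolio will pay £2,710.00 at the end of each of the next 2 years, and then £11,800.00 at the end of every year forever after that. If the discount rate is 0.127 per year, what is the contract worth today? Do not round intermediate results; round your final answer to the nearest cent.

£77690.97

PV of 2-year annuity: £2,710.00 × [1 − (1+0.127)^−2] / 0.127 = 4538.25556
Perpetuity value at year 2: £11,800.00 / 0.127 = 92913.38583
PV of perpetuity: 92913.38583 / (1+0.127)^2 = 73152.71585
Total PV = 4538.25556 + 73152.71585 = 77690.97141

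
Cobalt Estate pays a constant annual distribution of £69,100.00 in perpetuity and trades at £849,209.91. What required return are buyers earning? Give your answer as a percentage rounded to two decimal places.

8.14%

P = C/r ⇒ r = C/P = £69,100.00/£849,209.91 = 0.081370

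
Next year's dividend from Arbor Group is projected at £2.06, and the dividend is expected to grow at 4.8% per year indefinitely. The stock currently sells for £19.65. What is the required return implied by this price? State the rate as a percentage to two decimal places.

15.28%

P = D₁/(r − g) ⇒ r = D₁/P + g = £2.0600/£19.65 + 0.048 = 0.104835 + 0.048 = 0.152835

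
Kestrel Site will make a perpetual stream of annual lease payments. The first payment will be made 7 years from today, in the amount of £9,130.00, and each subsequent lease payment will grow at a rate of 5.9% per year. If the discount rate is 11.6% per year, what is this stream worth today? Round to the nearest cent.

Value at end of year 6: C₁ / (r − g) = £9,130.00 / (0.116 − 0.059) = £160,175.4386
Discount to today: PV = £160,175.4386 / (1 + 0.116)^6 = £160,175.4386 / 1.931902 = £82,910.73

£82910.73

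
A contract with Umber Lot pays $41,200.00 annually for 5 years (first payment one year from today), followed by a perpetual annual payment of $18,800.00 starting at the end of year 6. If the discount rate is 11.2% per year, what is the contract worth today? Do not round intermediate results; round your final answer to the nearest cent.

$250230.40

PV of 5-year annuity: $41,200.00 × [1 − (1+0.112)^−5] / 0.112 = 151507.96104
Perpetuity value at year 5: $18,800.00 / 0.112 = 167857.14286
PV of perpetuity: 167857.14286 / (1+0.112)^5 = 98722.44219
Total PV = 151507.96104 + 98722.44219 = 250230.40323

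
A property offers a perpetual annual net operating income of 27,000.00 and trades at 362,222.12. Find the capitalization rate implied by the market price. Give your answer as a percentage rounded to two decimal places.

P = C/r ⇒ r = C/P = 27,000.00/362,222.12 = 0.074540

7.45%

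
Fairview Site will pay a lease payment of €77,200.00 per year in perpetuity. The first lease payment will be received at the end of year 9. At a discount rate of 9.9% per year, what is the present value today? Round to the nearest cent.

€366438.05

Value at end of year 8: C / r = €77,200.00 / 0.099 = €779,797.9798
Discount to today: PV = €779,797.9798 / (1 + 0.099)^8 = €779,797.9798 / 2.128049 = €366,438.05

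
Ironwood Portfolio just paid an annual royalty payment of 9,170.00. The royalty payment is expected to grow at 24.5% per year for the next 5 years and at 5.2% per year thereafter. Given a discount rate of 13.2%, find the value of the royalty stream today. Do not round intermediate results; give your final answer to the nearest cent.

D_1 = 11416.65000
D_2 = 14213.72925
D_3 = 17696.09292
D_4 = 22031.63568
D_5 = 27429.38642
Terminal value at year 5: TV = D_5×(1+g_2)/(r−g_2) = 28855.71452/0.08 = 360696.43146
P_0 = D_1/(1+r)^1 + D_2/(1+r)^2 + D_3/(1+r)^3 + D_4/(1+r)^4 + D_5/(1+r)^5 + TV/(1+r)^5
    = 10085.37986 + 11092.13598 + 12199.38983 + 13417.17345 + 14756.52026 + 194048.24148 = 255598.84085

255598.84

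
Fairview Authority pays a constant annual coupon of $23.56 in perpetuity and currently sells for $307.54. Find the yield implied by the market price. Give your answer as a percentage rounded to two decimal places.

7.66%

P = C/r ⇒ r = C/P = $23.56/$307.54 = 0.076608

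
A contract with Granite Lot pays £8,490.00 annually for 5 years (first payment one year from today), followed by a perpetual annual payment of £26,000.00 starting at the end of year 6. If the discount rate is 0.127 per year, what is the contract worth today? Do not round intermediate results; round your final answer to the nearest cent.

PV of 5-year annuity: £8,490.00 × [1 − (1+0.127)^−5] / 0.127 = 30081.17608
Perpetuity value at year 5: £26,000.00 / 0.127 = 204724.40945
PV of perpetuity: 204724.40945 / (1+0.127)^5 = 112603.02217
Total PV = 30081.17608 + 112603.02217 = 142684.19825

£142684.20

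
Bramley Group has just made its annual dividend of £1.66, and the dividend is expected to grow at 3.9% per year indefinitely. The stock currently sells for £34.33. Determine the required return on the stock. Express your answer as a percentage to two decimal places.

D₁ = £1.66 × 1.039 = £1.7247
P = D₁/(r − g) ⇒ r = D₁/P + g = £1.7247/£34.33 + 0.039 = 0.050240 + 0.039 = 0.089240

8.92%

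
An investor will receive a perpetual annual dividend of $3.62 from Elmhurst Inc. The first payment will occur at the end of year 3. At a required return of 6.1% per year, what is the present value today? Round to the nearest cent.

$52.72

Value at end of year 2: C / r = $3.62 / 0.061 = $59.3443
Discount to today: PV = $59.3443 / (1 + 0.061)^2 = $59.3443 / 1.125721 = $52.72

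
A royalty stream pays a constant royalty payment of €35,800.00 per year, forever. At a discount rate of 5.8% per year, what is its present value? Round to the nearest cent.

€617241.38

Level perpetuity: PV = C / r = €35,800.00 / 0.058 = €617,241.38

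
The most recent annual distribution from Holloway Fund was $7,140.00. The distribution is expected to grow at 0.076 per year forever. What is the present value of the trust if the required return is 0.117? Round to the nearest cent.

D₁ = D₀ × (1 + g) = $7,140.00 × 1.076 = $7,682.6400
Growing perpetuity: P = D₁ / (r − g) = $7,682.6400 / (0.117 − 0.076) = $187,381.46

$187381.46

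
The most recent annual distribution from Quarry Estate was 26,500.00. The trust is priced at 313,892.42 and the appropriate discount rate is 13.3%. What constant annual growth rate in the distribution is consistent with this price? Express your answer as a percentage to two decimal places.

4.48%

P = D₀(1+g)/(r−g) ⇒ P(r−g) = D₀(1+g) ⇒ g(P+D₀) = P·r − D₀
g = (P·r − D₀)/(P + D₀) = (313,892.42×0.133 − 26,500.00) / (313,892.42 + 26,500.00) = 0.044794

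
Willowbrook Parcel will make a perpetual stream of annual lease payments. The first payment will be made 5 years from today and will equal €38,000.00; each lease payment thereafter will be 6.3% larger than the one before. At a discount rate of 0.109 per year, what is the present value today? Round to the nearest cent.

€546134.46

Value at end of year 4: C₁ / (r − g) = €38,000.00 / (0.109 − 0.063) = €826,086.9565
Discount to today: PV = €826,086.9565 / (1 + 0.109)^4 = €826,086.9565 / 1.512607 = €546,134.46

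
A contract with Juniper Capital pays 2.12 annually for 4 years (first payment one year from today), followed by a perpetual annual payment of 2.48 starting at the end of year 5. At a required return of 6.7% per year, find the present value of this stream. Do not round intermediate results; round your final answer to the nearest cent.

PV of 4-year annuity: 2.12 × [1 − (1+0.067)^−4] / 0.067 = 7.22979
Perpetuity value at year 4: 2.48 / 0.067 = 37.01493
PV of perpetuity: 37.01493 / (1+0.067)^4 = 28.55744
Total PV = 7.22979 + 28.55744 = 35.78723

35.79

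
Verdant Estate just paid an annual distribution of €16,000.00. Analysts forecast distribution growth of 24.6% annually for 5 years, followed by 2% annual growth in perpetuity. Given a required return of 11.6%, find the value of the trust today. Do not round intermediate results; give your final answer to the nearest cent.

€407626.01

D_1 = 19936.00000
D_2 = 24840.25600
D_3 = 30950.95898
D_4 = 38564.89488
D_5 = 48051.85903
Terminal value at year 5: TV = D_5×(1+g_2)/(r−g_2) = 49012.89621/0.096 = 510551.00215
P_0 = D_1/(1+r)^1 + D_2/(1+r)^2 + D_3/(1+r)^3 + D_4/(1+r)^4 + D_5/(1+r)^5 + TV/(1+r)^5
    = 17863.79928 + 19944.70780 + 22268.01606 + 24861.96058 + 27758.06710 + 294929.46294 = 407626.01377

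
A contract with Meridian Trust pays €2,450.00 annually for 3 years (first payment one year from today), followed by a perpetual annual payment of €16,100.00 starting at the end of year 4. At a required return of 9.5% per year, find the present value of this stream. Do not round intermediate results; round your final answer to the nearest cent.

PV of 3-year annuity: €2,450.00 × [1 − (1+0.095)^−3] / 0.095 = 6146.82173
Perpetuity value at year 3: €16,100.00 / 0.095 = 169473.68421
PV of perpetuity: 169473.68421 / (1+0.095)^3 = 129080.28428
Total PV = 6146.82173 + 129080.28428 = 135227.10601

€135227.11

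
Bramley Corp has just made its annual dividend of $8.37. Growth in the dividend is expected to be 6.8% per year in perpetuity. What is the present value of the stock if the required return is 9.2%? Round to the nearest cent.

$372.47

D₁ = D₀ × (1 + g) = $8.37 × 1.068 = $8.9392
Growing perpetuity: P = D₁ / (r − g) = $8.9392 / (0.092 − 0.068) = $372.47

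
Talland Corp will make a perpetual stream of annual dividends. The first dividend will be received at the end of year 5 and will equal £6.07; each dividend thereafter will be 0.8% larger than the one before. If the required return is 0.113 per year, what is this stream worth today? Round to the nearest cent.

Value at end of year 4: C₁ / (r − g) = £6.07 / (0.113 − 0.008) = £57.8095
Discount to today: PV = £57.8095 / (1 + 0.113)^4 = £57.8095 / 1.534549 = £37.67

£37.67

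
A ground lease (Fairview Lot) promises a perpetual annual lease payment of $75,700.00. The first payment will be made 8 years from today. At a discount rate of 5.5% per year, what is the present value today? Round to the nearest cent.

$946163.03

Value at end of year 7: C / r = $75,700.00 / 0.055 = $1,376,363.6364
Discount to today: PV = $1,376,363.6364 / (1 + 0.055)^7 = $1,376,363.6364 / 1.454679 = $946,163.03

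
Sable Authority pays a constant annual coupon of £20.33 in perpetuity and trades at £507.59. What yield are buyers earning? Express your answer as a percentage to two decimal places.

P = C/r ⇒ r = C/P = £20.33/£507.59 = 0.040052

4.01%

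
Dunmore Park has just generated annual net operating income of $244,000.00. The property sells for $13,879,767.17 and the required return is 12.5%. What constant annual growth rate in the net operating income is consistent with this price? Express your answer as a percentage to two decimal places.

P = D₀(1+g)/(r−g) ⇒ P(r−g) = D₀(1+g) ⇒ g(P+D₀) = P·r − D₀
g = (P·r − D₀)/(P + D₀) = ($13,879,767.17×0.125 − $244,000.00) / ($13,879,767.17 + $244,000.00) = 0.105565

10.56%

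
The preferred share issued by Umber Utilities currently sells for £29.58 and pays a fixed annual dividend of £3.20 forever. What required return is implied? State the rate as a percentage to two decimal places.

10.82%

P = C/r ⇒ r = C/P = £3.20/£29.58 = 0.108181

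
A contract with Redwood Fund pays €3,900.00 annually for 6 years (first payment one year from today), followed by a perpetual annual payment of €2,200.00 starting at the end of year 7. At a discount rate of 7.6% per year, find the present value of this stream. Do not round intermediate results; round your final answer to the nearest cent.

PV of 6-year annuity: €3,900.00 × [1 − (1+0.076)^−6] / 0.076 = 18250.11493
Perpetuity value at year 6: €2,200.00 / 0.076 = 28947.36842
PV of perpetuity: 28947.36842 / (1+0.076)^6 = 18652.43179
Total PV = 18250.11493 + 18652.43179 = 36902.54672

€36902.55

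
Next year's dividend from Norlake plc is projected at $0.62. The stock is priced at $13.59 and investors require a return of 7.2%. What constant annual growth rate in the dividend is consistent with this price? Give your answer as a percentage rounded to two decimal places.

2.64%

P = D₁/(r−g) ⇒ g = r − D₁/P = 0.072 − $0.62/$13.59 = 0.026378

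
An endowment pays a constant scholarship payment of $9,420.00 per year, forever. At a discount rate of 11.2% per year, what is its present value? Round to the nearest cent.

Level perpetuity: PV = C / r = $9,420.00 / 0.112 = $84,107.14

$84107.14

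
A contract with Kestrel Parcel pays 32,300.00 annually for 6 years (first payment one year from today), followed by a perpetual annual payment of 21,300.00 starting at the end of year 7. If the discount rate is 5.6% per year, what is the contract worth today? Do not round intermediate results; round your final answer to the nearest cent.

435134.22

PV of 6-year annuity: 32,300.00 × [1 − (1+0.056)^−6] / 0.056 = 160845.42825
Perpetuity value at year 6: 21,300.00 / 0.056 = 380357.14286
PV of perpetuity: 380357.14286 / (1+0.056)^6 = 274288.79543
Total PV = 160845.42825 + 274288.79543 = 435134.22369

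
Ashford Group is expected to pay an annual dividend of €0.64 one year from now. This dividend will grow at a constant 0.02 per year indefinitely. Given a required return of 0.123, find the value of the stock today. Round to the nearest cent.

Growing perpetuity: P = D₁ / (r − g) = €0.6400 / (0.123 − 0.02) = €6.21

€6.21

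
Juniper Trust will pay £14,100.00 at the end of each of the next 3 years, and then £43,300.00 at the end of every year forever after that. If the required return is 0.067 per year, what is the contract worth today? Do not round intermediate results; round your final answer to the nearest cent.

£569216.66

PV of 3-year annuity: £14,100.00 × [1 − (1+0.067)^−3] / 0.067 = 37206.61371
Perpetuity value at year 3: £43,300.00 / 0.067 = 646268.65672
PV of perpetuity: 646268.65672 / (1+0.067)^3 = 532010.04867
Total PV = 37206.61371 + 532010.04867 = 569216.66238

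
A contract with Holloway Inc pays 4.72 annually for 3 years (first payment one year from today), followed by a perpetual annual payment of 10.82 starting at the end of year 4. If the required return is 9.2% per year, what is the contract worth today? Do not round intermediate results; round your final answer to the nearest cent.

102.22

PV of 3-year annuity: 4.72 × [1 − (1+0.092)^−3] / 0.092 = 11.90525
Perpetuity value at year 3: 10.82 / 0.092 = 117.60870
PV of perpetuity: 117.60870 / (1+0.092)^3 = 90.31742
Total PV = 11.90525 + 90.31742 = 102.22267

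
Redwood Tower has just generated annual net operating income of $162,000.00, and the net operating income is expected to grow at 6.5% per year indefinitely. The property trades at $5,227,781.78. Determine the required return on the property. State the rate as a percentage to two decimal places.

9.80%

D₁ = $162,000.00 × 1.065 = $172,530.0000
P = D₁/(r − g) ⇒ r = D₁/P + g = $172,530.0000/$5,227,781.78 + 0.065 = 0.033003 + 0.065 = 0.098003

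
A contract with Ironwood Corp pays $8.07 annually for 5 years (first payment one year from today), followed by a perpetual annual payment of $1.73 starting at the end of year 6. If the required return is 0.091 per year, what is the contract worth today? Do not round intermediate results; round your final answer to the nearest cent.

$43.61

PV of 5-year annuity: $8.07 × [1 − (1+0.091)^−5] / 0.091 = 31.30821
Perpetuity value at year 5: $1.73 / 0.091 = 19.01099
PV of perpetuity: 19.01099 / (1+0.091)^5 = 12.29932
Total PV = 31.30821 + 12.29932 = 43.60752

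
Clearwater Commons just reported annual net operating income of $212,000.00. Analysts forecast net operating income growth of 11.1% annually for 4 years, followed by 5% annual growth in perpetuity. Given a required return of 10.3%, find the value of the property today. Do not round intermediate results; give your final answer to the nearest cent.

$5186669.75

D_1 = 235532.00000
D_2 = 261676.05200
D_3 = 290722.09377
D_4 = 322992.24618
Terminal value at year 4: TV = D_4×(1+g_2)/(r−g_2) = 339141.85849/0.053 = 6398902.99037
P_0 = D_1/(1+r)^1 + D_2/(1+r)^2 + D_3/(1+r)^3 + D_4/(1+r)^4 + TV/(1+r)^4
    = 213537.62466 + 215086.40163 + 216646.41180 + 218217.73663 + 4323181.57478 = 5186669.74949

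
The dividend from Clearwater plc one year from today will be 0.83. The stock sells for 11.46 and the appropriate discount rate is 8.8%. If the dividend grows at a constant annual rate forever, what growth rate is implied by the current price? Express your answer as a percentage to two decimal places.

P = D₁/(r−g) ⇒ g = r − D₁/P = 0.088 − 0.83/11.46 = 0.015574

1.56%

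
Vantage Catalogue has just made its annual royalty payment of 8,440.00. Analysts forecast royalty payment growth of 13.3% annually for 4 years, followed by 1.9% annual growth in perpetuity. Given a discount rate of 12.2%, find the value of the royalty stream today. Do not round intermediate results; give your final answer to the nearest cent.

121417.17

D_1 = 9562.52000
D_2 = 10834.33516
D_3 = 12275.30174
D_4 = 13907.91687
Terminal value at year 4: TV = D_4×(1+g_2)/(r−g_2) = 14172.16729/0.103 = 137593.85716
P_0 = D_1/(1+r)^1 + D_2/(1+r)^2 + D_3/(1+r)^3 + D_4/(1+r)^4 + TV/(1+r)^4
    = 8522.74510 + 8606.30142 + 8690.67693 + 8775.87964 + 86821.56655 = 121417.16964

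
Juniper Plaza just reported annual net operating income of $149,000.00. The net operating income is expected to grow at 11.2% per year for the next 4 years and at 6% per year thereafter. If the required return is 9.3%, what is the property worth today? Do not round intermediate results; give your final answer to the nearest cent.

$5749985.55

D_1 = 165688.00000
D_2 = 184245.05600
D_3 = 204880.50227
D_4 = 227827.11853
Terminal value at year 4: TV = D_4×(1+g_2)/(r−g_2) = 241496.74564/0.033 = 7318083.20115
P_0 = D_1/(1+r)^1 + D_2/(1+r)^2 + D_3/(1+r)^3 + D_4/(1+r)^4 + TV/(1+r)^4
    = 151590.11894 + 154225.26282 + 156906.21432 + 159633.76974 + 5127630.17952 = 5749985.54533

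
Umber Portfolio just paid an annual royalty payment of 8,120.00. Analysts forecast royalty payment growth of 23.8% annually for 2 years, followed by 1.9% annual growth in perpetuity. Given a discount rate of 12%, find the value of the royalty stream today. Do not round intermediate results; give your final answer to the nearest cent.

D_1 = 10052.56000
D_2 = 12445.06928
Terminal value at year 2: TV = D_2×(1+g_2)/(r−g_2) = 12681.52560/0.101 = 125559.65937
P_0 = D_1/(1+r)^1 + D_2/(1+r)^2 + TV/(1+r)^2
    = 8975.50000 + 9921.13304 + 100095.39172 = 118992.02475

118992.02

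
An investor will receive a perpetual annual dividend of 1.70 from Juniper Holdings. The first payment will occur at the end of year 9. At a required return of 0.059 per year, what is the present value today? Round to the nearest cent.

Value at end of year 8: C / r = 1.70 / 0.059 = 28.8136
Discount to today: PV = 28.8136 / (1 + 0.059)^8 = 28.8136 / 1.581859 = 18.22

18.22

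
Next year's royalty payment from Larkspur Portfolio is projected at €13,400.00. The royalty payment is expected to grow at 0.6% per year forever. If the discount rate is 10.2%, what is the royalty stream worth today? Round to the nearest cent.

Growing perpetuity: P = D₁ / (r − g) = €13,400.0000 / (0.102 − 0.006) = €139,583.33

€139583.33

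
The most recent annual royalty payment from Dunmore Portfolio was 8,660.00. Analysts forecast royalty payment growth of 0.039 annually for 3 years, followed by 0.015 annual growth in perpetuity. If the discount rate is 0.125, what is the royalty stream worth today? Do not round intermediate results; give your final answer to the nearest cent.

D_1 = 8997.74000
D_2 = 9348.65186
D_3 = 9713.24928
Terminal value at year 3: TV = D_3×(1+g_2)/(r−g_2) = 9858.94802/0.11 = 89626.80020
P_0 = D_1/(1+r)^1 + D_2/(1+r)^2 + D_3/(1+r)^3 + TV/(1+r)^3
    = 7997.99111 + 7386.58912 + 6821.92542 + 62947.76639 = 85154.27205

85154.27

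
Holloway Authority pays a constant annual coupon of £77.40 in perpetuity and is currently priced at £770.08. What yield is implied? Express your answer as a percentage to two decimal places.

P = C/r ⇒ r = C/P = £77.40/£770.08 = 0.100509

10.05%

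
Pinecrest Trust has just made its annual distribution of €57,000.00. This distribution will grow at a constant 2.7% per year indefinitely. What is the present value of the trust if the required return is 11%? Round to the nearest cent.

€705289.16

D₁ = D₀ × (1 + g) = €57,000.00 × 1.027 = €58,539.0000
Growing perpetuity: P = D₁ / (r − g) = €58,539.0000 / (0.11 − 0.027) = €705,289.16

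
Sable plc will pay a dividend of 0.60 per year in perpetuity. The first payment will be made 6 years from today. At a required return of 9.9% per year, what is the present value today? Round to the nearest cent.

3.78

Value at end of year 5: C / r = 0.60 / 0.099 = 6.0606
Discount to today: PV = 6.0606 / (1 + 0.099)^5 = 6.0606 / 1.603203 = 3.78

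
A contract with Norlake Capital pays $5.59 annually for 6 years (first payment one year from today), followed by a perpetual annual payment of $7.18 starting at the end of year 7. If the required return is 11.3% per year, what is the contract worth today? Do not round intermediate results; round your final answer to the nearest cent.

$56.87

PV of 6-year annuity: $5.59 × [1 − (1+0.113)^−6] / 0.113 = 23.44573
Perpetuity value at year 6: $7.18 / 0.113 = 63.53982
PV of perpetuity: 63.53982 / (1+0.113)^6 = 33.42528
Total PV = 23.44573 + 33.42528 = 56.87100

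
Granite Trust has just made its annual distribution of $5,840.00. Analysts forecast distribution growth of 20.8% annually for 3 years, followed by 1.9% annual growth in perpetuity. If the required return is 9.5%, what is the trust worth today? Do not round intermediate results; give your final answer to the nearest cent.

$126522.45

D_1 = 7054.72000
D_2 = 8522.10176
D_3 = 10294.69893
Terminal value at year 3: TV = D_3×(1+g_2)/(r−g_2) = 10490.29821/0.076 = 138030.23955
P_0 = D_1/(1+r)^1 + D_2/(1+r)^2 + D_3/(1+r)^3 + TV/(1+r)^3
    = 6442.66667 + 7107.52633 + 7840.99709 + 105131.26356 = 126522.45364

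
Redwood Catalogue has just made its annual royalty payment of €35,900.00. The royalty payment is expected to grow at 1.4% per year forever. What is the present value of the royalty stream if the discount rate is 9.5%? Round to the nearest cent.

€449414.81

D₁ = D₀ × (1 + g) = €35,900.00 × 1.014 = €36,402.6000
Growing perpetuity: P = D₁ / (r − g) = €36,402.6000 / (0.095 − 0.014) = €449,414.81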